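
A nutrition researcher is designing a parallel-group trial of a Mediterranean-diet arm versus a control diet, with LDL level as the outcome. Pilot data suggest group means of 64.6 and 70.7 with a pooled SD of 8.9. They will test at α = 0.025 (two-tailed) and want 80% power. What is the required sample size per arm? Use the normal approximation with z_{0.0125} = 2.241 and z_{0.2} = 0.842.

Cohen's d = |M₁ − M₂| / SD_pooled = |64.6 − 70.7| / 8.9 = 6.1 / 8.9 = 0.685.
For two independent groups with equal n: n = 2·((z_{α/2} + z_β) / d)².
z_{α/2} + z_β = 2.241 + 0.842 = 3.083.
n = 2 × (3.083 / 0.685)² = 2 × 4.501² = 2 × 20.26 = 40.5.
Round up to the next whole participant.

n = 41 per group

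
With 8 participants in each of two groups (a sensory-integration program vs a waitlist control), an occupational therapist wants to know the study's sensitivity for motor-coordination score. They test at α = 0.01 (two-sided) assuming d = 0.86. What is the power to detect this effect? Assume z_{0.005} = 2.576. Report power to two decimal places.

power ≈ 0.20

For two equal groups, power = Φ(d·√(n/2) − z_{α/2}).
d·√(n/2) = 0.86 × √(8/2) = 0.86 × 2.000 = 1.720.
z_β = 1.720 − 2.576 = -0.856.
Power = Φ(-0.856) = 0.196.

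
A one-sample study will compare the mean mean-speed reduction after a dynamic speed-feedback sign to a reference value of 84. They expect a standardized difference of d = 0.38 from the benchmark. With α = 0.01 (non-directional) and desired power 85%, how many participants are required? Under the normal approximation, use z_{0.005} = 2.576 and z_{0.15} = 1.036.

n = 91

For a one-sample test: n = ((z_{α/2} + z_β) / d)².
z_{α/2} + z_β = 2.576 + 1.036 = 3.612.
n = (3.612 / 0.38)² = 9.505² = 90.35.
Round up.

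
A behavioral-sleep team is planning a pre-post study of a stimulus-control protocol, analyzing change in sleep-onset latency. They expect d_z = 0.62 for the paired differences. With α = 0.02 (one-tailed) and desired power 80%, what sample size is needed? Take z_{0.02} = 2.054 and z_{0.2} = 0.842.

n = 22 pairs

For a paired (one-sample on differences) test: n = ((z_{α} + z_β) / d)².
z_{α} + z_β = 2.054 + 0.842 = 2.896.
n = (2.896 / 0.62)² = 4.671² = 21.82.
Round up.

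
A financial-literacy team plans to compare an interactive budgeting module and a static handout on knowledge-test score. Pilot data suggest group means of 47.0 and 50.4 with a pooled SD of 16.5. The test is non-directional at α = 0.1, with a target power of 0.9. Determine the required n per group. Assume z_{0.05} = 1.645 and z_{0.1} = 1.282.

Cohen's d = |M₁ − M₂| / SD_pooled = |47.0 − 50.4| / 16.5 = 3.4 / 16.5 = 0.206.
For two independent groups with equal n: n = 2·((z_{α/2} + z_β) / d)².
z_{α/2} + z_β = 1.645 + 1.282 = 2.927.
n = 2 × (2.927 / 0.206)² = 2 × 14.209² = 2 × 201.89 = 403.8.
Round up to the next whole participant.

n = 404 per group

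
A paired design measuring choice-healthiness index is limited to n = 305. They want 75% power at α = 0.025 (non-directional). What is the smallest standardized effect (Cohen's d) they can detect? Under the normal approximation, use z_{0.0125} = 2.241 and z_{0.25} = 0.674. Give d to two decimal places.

d_min ≈ 0.17

For a single sample (or paired design) of n = 305: d_min = (z_{α/2} + z_β)/√n.
z-sum = 2.241 + 0.674 = 2.915.
d_min = 2.915 / √305 = 2.915 / 17.464 = 0.167.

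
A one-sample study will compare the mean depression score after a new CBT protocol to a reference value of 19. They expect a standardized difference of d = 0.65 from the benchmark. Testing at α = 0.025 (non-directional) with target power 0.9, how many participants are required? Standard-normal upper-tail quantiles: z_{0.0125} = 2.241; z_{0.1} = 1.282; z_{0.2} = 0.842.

n = 30

For a one-sample test: n = ((z_{α/2} + z_β) / d)².
z_{α/2} + z_β = 2.241 + 1.282 = 3.523.
n = (3.523 / 0.65)² = 5.420² = 29.38.
Round up.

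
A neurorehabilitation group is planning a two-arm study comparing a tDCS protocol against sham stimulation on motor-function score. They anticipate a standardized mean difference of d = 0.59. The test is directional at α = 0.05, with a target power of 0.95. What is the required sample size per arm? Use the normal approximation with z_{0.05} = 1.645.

n = 63 per group

For two independent groups with equal n: n = 2·((z_{α} + z_β) / d)².
z_{α} + z_β = 1.645 + 1.645 = 3.290.
n = 2 × (3.290 / 0.59)² = 2 × 5.576² = 2 × 31.09 = 62.2.
Round up to the next whole participant.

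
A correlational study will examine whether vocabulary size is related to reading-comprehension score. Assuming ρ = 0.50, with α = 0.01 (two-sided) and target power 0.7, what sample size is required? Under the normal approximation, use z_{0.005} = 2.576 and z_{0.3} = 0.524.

n = 35

Fisher's z: C = ½·ln((1+r)/(1−r)) = ½·ln(3.0000) = 0.5493.
n = ((z_{α/2} + z_β)/C)² + 3.
(2.576 + 0.524) / 0.5493 = 3.100 / 0.5493 = 5.644.
n = 5.644² + 3 = 31.85 + 3 = 34.8.
Round up.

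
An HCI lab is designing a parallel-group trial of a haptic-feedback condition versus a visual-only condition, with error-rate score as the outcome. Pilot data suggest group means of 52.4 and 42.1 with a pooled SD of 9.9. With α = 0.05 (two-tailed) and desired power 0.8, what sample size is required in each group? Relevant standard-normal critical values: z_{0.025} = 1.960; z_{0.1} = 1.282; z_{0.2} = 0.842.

n = 15 per group

Cohen's d = |M₁ − M₂| / SD_pooled = |52.4 − 42.1| / 9.9 = 10.3 / 9.9 = 1.040.
For two independent groups with equal n: n = 2·((z_{α/2} + z_β) / d)².
z_{α/2} + z_β = 1.960 + 0.842 = 2.802.
n = 2 × (2.802 / 1.040)² = 2 × 2.694² = 2 × 7.26 = 14.5.
Round up to the next whole participant.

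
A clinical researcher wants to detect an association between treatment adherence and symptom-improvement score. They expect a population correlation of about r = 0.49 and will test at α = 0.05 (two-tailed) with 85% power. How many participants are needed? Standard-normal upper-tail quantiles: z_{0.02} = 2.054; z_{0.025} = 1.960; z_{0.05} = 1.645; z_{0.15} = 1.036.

n = 35

Fisher's z: C = ½·ln((1+r)/(1−r)) = ½·ln(2.9216) = 0.5361.
n = ((z_{α/2} + z_β)/C)² + 3.
(1.960 + 1.036) / 0.5361 = 2.996 / 0.5361 = 5.589.
n = 5.589² + 3 = 31.23 + 3 = 34.2.
Round up.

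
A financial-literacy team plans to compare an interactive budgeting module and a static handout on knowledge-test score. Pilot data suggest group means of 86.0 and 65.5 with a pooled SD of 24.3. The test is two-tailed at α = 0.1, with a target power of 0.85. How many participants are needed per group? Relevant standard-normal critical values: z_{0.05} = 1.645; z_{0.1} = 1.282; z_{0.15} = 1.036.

n = 21 per group

Cohen's d = |M₁ − M₂| / SD_pooled = |86.0 − 65.5| / 24.3 = 20.5 / 24.3 = 0.844.
For two independent groups with equal n: n = 2·((z_{α/2} + z_β) / d)².
z_{α/2} + z_β = 1.645 + 1.036 = 2.681.
n = 2 × (2.681 / 0.844)² = 2 × 3.177² = 2 × 10.09 = 20.2.
Round up to the next whole participant.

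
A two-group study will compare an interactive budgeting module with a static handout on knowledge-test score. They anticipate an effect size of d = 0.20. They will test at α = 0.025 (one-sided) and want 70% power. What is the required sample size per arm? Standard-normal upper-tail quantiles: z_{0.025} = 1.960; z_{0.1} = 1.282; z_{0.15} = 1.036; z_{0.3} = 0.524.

For two independent groups with equal n: n = 2·((z_{α} + z_β) / d)².
z_{α} + z_β = 1.960 + 0.524 = 2.484.
n = 2 × (2.484 / 0.20)² = 2 × 12.420² = 2 × 154.26 = 308.5.
Round up to the next whole participant.

n = 309 per group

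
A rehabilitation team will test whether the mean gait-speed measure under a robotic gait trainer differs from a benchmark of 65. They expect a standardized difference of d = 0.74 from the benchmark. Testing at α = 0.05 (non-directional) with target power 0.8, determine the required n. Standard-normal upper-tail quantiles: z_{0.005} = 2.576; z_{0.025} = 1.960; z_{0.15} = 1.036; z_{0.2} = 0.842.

n = 15

For a one-sample test: n = ((z_{α/2} + z_β) / d)².
z_{α/2} + z_β = 1.960 + 0.842 = 2.802.
n = (2.802 / 0.74)² = 3.786² = 14.34.
Round up.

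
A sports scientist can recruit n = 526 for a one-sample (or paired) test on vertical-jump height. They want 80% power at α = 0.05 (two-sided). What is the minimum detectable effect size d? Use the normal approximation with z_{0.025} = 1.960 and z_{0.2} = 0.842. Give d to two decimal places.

For a single sample (or paired design) of n = 526: d_min = (z_{α/2} + z_β)/√n.
z-sum = 1.960 + 0.842 = 2.802.
d_min = 2.802 / √526 = 2.802 / 22.935 = 0.122.

d_min ≈ 0.12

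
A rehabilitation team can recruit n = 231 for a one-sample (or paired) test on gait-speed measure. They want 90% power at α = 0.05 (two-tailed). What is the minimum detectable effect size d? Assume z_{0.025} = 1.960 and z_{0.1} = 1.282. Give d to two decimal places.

For a single sample (or paired design) of n = 231: d_min = (z_{α/2} + z_β)/√n.
z-sum = 1.960 + 1.282 = 3.242.
d_min = 3.242 / √231 = 3.242 / 15.199 = 0.213.

d_min ≈ 0.21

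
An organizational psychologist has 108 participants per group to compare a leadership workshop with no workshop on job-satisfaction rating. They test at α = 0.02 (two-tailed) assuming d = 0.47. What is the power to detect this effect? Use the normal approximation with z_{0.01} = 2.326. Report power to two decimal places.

For two equal groups, power = Φ(d·√(n/2) − z_{α/2}).
d·√(n/2) = 0.47 × √(108/2) = 0.47 × 7.348 = 3.454.
z_β = 3.454 − 2.326 = 1.128.
Power = Φ(1.128) = 0.870.

power ≈ 0.87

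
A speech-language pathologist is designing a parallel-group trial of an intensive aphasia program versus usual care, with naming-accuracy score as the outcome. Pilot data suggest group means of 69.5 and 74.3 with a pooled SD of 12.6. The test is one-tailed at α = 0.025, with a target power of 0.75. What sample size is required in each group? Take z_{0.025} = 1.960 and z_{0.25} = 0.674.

n = 96 per group

Cohen's d = |M₁ − M₂| / SD_pooled = |69.5 − 74.3| / 12.6 = 4.8 / 12.6 = 0.381.
For two independent groups with equal n: n = 2·((z_{α} + z_β) / d)².
z_{α} + z_β = 1.960 + 0.674 = 2.634.
n = 2 × (2.634 / 0.381)² = 2 × 6.913² = 2 × 47.79 = 95.6.
Round up to the next whole participant.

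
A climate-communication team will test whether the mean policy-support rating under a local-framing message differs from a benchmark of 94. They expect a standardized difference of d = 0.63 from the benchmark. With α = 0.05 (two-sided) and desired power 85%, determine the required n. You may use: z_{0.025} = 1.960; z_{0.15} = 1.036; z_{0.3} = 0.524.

For a one-sample test: n = ((z_{α/2} + z_β) / d)².
z_{α/2} + z_β = 1.960 + 1.036 = 2.996.
n = (2.996 / 0.63)² = 4.756² = 22.62.
Round up.

n = 23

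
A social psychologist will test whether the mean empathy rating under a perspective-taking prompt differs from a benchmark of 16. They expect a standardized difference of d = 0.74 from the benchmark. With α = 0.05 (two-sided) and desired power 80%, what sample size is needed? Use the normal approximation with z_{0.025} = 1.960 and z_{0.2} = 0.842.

For a one-sample test: n = ((z_{α/2} + z_β) / d)².
z_{α/2} + z_β = 1.960 + 0.842 = 2.802.
n = (2.802 / 0.74)² = 3.786² = 14.34.
Round up.

n = 15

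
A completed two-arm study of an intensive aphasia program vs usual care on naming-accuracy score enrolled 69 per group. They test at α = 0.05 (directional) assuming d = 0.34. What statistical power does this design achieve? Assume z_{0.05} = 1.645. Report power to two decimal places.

power ≈ 0.64

For two equal groups, power = Φ(d·√(n/2) − z_{α}).
d·√(n/2) = 0.34 × √(69/2) = 0.34 × 5.874 = 1.997.
z_β = 1.997 − 1.645 = 0.352.
Power = Φ(0.352) = 0.638.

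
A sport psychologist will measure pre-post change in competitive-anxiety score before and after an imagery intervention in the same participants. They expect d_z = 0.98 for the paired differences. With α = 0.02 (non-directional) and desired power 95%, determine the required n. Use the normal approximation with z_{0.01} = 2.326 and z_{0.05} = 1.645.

For a paired (one-sample on differences) test: n = ((z_{α/2} + z_β) / d)².
z_{α/2} + z_β = 2.326 + 1.645 = 3.971.
n = (3.971 / 0.98)² = 4.052² = 16.42.
Round up.

n = 17 pairs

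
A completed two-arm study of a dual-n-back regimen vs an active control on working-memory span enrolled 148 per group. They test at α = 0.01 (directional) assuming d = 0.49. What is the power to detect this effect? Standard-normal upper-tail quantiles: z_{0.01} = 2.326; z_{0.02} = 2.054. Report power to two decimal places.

For two equal groups, power = Φ(d·√(n/2) − z_{α}).
d·√(n/2) = 0.49 × √(148/2) = 0.49 × 8.602 = 4.215.
z_β = 4.215 − 2.326 = 1.889.
Power = Φ(1.889) = 0.971.

power ≈ 0.97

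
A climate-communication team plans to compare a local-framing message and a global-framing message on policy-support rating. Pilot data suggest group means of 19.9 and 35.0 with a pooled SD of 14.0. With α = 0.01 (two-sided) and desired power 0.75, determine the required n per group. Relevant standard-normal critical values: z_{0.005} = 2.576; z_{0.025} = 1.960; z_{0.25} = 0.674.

n = 19 per group

Cohen's d = |M₁ − M₂| / SD_pooled = |19.9 − 35.0| / 14.0 = 15.1 / 14.0 = 1.079.
For two independent groups with equal n: n = 2·((z_{α/2} + z_β) / d)².
z_{α/2} + z_β = 2.576 + 0.674 = 3.250.
n = 2 × (3.250 / 1.079)² = 2 × 3.012² = 2 × 9.07 = 18.1.
Round up to the next whole participant.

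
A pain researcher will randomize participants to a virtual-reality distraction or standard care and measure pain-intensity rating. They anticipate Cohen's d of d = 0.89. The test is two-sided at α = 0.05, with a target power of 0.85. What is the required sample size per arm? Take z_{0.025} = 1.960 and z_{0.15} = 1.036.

For two independent groups with equal n: n = 2·((z_{α/2} + z_β) / d)².
z_{α/2} + z_β = 1.960 + 1.036 = 2.996.
n = 2 × (2.996 / 0.89)² = 2 × 3.366² = 2 × 11.33 = 22.7.
Round up to the next whole participant.

n = 23 per group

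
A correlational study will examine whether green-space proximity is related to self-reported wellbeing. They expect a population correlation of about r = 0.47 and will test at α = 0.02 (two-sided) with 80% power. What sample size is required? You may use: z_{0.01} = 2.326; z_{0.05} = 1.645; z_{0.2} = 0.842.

n = 42

Fisher's z: C = ½·ln((1+r)/(1−r)) = ½·ln(2.7736) = 0.5101.
n = ((z_{α/2} + z_β)/C)² + 3.
(2.326 + 0.842) / 0.5101 = 3.168 / 0.5101 = 6.211.
n = 6.211² + 3 = 38.57 + 3 = 41.6.
Round up.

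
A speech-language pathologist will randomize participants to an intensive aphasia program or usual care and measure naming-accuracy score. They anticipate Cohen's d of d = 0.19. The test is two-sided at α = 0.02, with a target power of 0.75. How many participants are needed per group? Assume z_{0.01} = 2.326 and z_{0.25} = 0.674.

For two independent groups with equal n: n = 2·((z_{α/2} + z_β) / d)².
z_{α/2} + z_β = 2.326 + 0.674 = 3.000.
n = 2 × (3.000 / 0.19)² = 2 × 15.789² = 2 × 249.31 = 498.6.
Round up to the next whole participant.

n = 499 per group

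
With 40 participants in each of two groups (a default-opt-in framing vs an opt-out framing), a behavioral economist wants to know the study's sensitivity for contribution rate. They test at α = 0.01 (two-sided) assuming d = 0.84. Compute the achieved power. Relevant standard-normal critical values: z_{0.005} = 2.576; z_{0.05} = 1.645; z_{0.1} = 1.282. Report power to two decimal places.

power ≈ 0.88

For two equal groups, power = Φ(d·√(n/2) − z_{α/2}).
d·√(n/2) = 0.84 × √(40/2) = 0.84 × 4.472 = 3.757.
z_β = 3.757 − 2.576 = 1.181.
Power = Φ(1.181) = 0.881.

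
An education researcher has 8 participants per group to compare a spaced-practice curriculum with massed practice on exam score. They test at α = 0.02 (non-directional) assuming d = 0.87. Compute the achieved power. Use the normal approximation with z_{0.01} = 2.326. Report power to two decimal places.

For two equal groups, power = Φ(d·√(n/2) − z_{α/2}).
d·√(n/2) = 0.87 × √(8/2) = 0.87 × 2.000 = 1.740.
z_β = 1.740 − 2.326 = -0.586.
Power = Φ(-0.586) = 0.279.

power ≈ 0.28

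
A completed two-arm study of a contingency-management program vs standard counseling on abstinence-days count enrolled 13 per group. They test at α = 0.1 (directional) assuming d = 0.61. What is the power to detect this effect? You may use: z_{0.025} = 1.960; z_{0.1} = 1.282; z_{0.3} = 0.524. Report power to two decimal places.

power ≈ 0.61

For two equal groups, power = Φ(d·√(n/2) − z_{α}).
d·√(n/2) = 0.61 × √(13/2) = 0.61 × 2.550 = 1.555.
z_β = 1.555 − 1.282 = 0.273.
Power = Φ(0.273) = 0.608.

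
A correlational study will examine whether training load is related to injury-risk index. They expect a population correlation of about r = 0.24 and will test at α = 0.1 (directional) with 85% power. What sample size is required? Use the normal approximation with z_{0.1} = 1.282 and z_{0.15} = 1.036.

n = 93

Fisher's z: C = ½·ln((1+r)/(1−r)) = ½·ln(1.6316) = 0.2448.
n = ((z_{α} + z_β)/C)² + 3.
(1.282 + 1.036) / 0.2448 = 2.318 / 0.2448 = 9.469.
n = 9.469² + 3 = 89.66 + 3 = 92.7.
Round up.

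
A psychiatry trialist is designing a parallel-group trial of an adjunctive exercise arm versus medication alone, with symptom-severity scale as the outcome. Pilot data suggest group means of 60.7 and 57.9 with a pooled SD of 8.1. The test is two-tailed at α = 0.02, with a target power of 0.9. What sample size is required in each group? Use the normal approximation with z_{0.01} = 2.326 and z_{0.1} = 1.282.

Cohen's d = |M₁ − M₂| / SD_pooled = |60.7 − 57.9| / 8.1 = 2.8 / 8.1 = 0.346.
For two independent groups with equal n: n = 2·((z_{α/2} + z_β) / d)².
z_{α/2} + z_β = 2.326 + 1.282 = 3.608.
n = 2 × (3.608 / 0.346)² = 2 × 10.428² = 2 × 108.74 = 217.5.
Round up to the next whole participant.

n = 218 per group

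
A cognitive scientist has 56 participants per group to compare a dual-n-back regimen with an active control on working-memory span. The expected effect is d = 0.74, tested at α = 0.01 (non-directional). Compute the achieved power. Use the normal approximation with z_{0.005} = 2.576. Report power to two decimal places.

power ≈ 0.91

For two equal groups, power = Φ(d·√(n/2) − z_{α/2}).
d·√(n/2) = 0.74 × √(56/2) = 0.74 × 5.292 = 3.916.
z_β = 3.916 − 2.576 = 1.340.
Power = Φ(1.340) = 0.910.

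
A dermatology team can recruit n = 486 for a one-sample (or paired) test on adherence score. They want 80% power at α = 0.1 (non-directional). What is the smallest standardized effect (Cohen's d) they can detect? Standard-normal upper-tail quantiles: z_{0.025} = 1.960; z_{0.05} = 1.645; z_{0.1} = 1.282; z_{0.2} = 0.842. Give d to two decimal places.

For a single sample (or paired design) of n = 486: d_min = (z_{α/2} + z_β)/√n.
z-sum = 1.645 + 0.842 = 2.487.
d_min = 2.487 / √486 = 2.487 / 22.045 = 0.113.

d_min ≈ 0.11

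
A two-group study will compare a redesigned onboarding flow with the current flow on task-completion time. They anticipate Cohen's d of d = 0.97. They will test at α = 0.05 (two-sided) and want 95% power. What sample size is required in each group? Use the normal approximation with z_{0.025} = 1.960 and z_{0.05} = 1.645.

For two independent groups with equal n: n = 2·((z_{α/2} + z_β) / d)².
z_{α/2} + z_β = 1.960 + 1.645 = 3.605.
n = 2 × (3.605 / 0.97)² = 2 × 3.716² = 2 × 13.81 = 27.6.
Round up to the next whole participant.

n = 28 per group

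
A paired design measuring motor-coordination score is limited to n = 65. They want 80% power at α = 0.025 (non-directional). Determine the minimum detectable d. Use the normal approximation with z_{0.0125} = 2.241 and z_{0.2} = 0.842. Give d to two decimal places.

d_min ≈ 0.38

For a single sample (or paired design) of n = 65: d_min = (z_{α/2} + z_β)/√n.
z-sum = 2.241 + 0.842 = 3.083.
d_min = 3.083 / √65 = 3.083 / 8.062 = 0.382.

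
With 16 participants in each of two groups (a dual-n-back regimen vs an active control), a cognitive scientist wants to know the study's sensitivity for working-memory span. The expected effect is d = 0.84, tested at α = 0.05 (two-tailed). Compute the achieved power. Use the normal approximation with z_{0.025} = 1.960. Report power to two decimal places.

power ≈ 0.66

For two equal groups, power = Φ(d·√(n/2) − z_{α/2}).
d·√(n/2) = 0.84 × √(16/2) = 0.84 × 2.828 = 2.376.
z_β = 2.376 − 1.960 = 0.416.
Power = Φ(0.416) = 0.661.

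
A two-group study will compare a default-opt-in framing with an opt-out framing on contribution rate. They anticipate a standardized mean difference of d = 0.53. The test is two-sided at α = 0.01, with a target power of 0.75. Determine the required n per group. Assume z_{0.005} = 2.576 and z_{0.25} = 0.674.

n = 76 per group

For two independent groups with equal n: n = 2·((z_{α/2} + z_β) / d)².
z_{α/2} + z_β = 2.576 + 0.674 = 3.250.
n = 2 × (3.250 / 0.53)² = 2 × 6.132² = 2 × 37.60 = 75.2.
Round up to the next whole participant.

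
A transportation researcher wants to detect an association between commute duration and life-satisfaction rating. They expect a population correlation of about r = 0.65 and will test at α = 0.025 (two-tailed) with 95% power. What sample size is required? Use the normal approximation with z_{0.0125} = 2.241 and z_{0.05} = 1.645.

Fisher's z: C = ½·ln((1+r)/(1−r)) = ½·ln(4.7143) = 0.7753.
n = ((z_{α/2} + z_β)/C)² + 3.
(2.241 + 1.645) / 0.7753 = 3.886 / 0.7753 = 5.012.
n = 5.012² + 3 = 25.12 + 3 = 28.1.
Round up.

n = 29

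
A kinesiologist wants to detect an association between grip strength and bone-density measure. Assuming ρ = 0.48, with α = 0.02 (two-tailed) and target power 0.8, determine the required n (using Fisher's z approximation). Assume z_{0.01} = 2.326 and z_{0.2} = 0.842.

Fisher's z: C = ½·ln((1+r)/(1−r)) = ½·ln(2.8462) = 0.5230.
n = ((z_{α/2} + z_β)/C)² + 3.
(2.326 + 0.842) / 0.5230 = 3.168 / 0.5230 = 6.057.
n = 6.057² + 3 = 36.69 + 3 = 39.7.
Round up.

n = 40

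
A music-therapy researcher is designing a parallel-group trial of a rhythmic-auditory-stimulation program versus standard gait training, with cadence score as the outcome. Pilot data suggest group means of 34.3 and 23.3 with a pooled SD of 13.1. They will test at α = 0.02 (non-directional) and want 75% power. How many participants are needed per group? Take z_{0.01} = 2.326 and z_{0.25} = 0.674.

n = 26 per group

Cohen's d = |M₁ − M₂| / SD_pooled = |34.3 − 23.3| / 13.1 = 11.0 / 13.1 = 0.840.
For two independent groups with equal n: n = 2·((z_{α/2} + z_β) / d)².
z_{α/2} + z_β = 2.326 + 0.674 = 3.000.
n = 2 × (3.000 / 0.840)² = 2 × 3.571² = 2 × 12.76 = 25.5.
Round up to the next whole participant.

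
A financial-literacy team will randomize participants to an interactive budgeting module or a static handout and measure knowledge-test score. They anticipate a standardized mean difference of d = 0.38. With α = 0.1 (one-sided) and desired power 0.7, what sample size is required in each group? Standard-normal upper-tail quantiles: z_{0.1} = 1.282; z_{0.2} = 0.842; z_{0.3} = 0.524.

n = 46 per group

For two independent groups with equal n: n = 2·((z_{α} + z_β) / d)².
z_{α} + z_β = 1.282 + 0.524 = 1.806.
n = 2 × (1.806 / 0.38)² = 2 × 4.753² = 2 × 22.59 = 45.2.
Round up to the next whole participant.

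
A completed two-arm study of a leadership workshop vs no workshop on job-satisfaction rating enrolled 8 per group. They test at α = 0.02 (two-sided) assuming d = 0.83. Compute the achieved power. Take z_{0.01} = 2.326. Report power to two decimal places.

power ≈ 0.25

For two equal groups, power = Φ(d·√(n/2) − z_{α/2}).
d·√(n/2) = 0.83 × √(8/2) = 0.83 × 2.000 = 1.660.
z_β = 1.660 − 2.326 = -0.666.
Power = Φ(-0.666) = 0.253.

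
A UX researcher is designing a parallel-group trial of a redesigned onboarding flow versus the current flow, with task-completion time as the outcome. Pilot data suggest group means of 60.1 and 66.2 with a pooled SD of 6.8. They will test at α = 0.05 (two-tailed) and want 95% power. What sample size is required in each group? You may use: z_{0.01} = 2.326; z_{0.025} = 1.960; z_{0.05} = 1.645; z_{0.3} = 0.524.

n = 33 per group

Cohen's d = |M₁ − M₂| / SD_pooled = |60.1 − 66.2| / 6.8 = 6.1 / 6.8 = 0.897.
For two independent groups with equal n: n = 2·((z_{α/2} + z_β) / d)².
z_{α/2} + z_β = 1.960 + 1.645 = 3.605.
n = 2 × (3.605 / 0.897)² = 2 × 4.019² = 2 × 16.15 = 32.3.
Round up to the next whole participant.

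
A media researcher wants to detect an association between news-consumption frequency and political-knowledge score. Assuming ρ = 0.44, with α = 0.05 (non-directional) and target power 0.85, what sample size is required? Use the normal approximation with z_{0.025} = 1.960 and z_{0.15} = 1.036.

Fisher's z: C = ½·ln((1+r)/(1−r)) = ½·ln(2.5714) = 0.4722.
n = ((z_{α/2} + z_β)/C)² + 3.
(1.960 + 1.036) / 0.4722 = 2.996 / 0.4722 = 6.345.
n = 6.345² + 3 = 40.26 + 3 = 43.3.
Round up.

n = 44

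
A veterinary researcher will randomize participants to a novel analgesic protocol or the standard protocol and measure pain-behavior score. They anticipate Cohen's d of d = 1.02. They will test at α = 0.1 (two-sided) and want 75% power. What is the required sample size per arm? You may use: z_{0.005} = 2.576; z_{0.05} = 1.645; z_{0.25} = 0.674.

For two independent groups with equal n: n = 2·((z_{α/2} + z_β) / d)².
z_{α/2} + z_β = 1.645 + 0.674 = 2.319.
n = 2 × (2.319 / 1.02)² = 2 × 2.274² = 2 × 5.17 = 10.3.
Round up to the next whole participant.

n = 11 per group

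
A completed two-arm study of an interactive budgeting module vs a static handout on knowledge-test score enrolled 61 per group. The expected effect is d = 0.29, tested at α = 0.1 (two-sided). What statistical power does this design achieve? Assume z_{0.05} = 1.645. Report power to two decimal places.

power ≈ 0.48

For two equal groups, power = Φ(d·√(n/2) − z_{α/2}).
d·√(n/2) = 0.29 × √(61/2) = 0.29 × 5.523 = 1.602.
z_β = 1.602 − 1.645 = -0.043.
Power = Φ(-0.043) = 0.483.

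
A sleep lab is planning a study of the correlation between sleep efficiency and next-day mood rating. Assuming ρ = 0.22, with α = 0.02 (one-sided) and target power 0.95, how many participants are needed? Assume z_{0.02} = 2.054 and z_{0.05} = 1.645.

Fisher's z: C = ½·ln((1+r)/(1−r)) = ½·ln(1.5641) = 0.2237.
n = ((z_{α} + z_β)/C)² + 3.
(2.054 + 1.645) / 0.2237 = 3.699 / 0.2237 = 16.536.
n = 16.536² + 3 = 273.42 + 3 = 276.4.
Round up.

n = 277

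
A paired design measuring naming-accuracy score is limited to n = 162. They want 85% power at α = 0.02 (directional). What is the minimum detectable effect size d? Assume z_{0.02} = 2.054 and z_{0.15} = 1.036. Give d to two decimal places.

d_min ≈ 0.24

For a single sample (or paired design) of n = 162: d_min = (z_{α} + z_β)/√n.
z-sum = 2.054 + 1.036 = 3.090.
d_min = 3.090 / √162 = 3.090 / 12.728 = 0.243.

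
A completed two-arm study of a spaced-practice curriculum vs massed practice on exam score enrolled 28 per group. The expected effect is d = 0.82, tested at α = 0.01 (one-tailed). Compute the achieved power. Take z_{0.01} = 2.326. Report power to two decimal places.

For two equal groups, power = Φ(d·√(n/2) − z_{α}).
d·√(n/2) = 0.82 × √(28/2) = 0.82 × 3.742 = 3.068.
z_β = 3.068 − 2.326 = 0.742.
Power = Φ(0.742) = 0.771.

power ≈ 0.77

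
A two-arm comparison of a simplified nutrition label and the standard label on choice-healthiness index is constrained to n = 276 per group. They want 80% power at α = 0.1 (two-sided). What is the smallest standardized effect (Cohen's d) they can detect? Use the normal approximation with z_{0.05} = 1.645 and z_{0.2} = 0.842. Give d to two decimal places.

d_min ≈ 0.21

For two independent groups of n = 276 each: d_min = (z_{α/2} + z_β)·√(2/n).
z-sum = 1.645 + 0.842 = 2.487.
d_min = 2.487 × √(2/276) = 2.487 × 0.0851 = 0.212.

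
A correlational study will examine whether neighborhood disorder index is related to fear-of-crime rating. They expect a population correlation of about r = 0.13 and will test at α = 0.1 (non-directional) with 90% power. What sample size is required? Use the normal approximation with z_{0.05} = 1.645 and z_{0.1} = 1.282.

Fisher's z: C = ½·ln((1+r)/(1−r)) = ½·ln(1.2989) = 0.1307.
n = ((z_{α/2} + z_β)/C)² + 3.
(1.645 + 1.282) / 0.1307 = 2.927 / 0.1307 = 22.395.
n = 22.395² + 3 = 501.53 + 3 = 504.5.
Round up.

n = 505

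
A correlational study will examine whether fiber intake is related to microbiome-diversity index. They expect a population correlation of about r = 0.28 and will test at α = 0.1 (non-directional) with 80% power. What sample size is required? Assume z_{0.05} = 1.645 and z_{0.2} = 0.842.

Fisher's z: C = ½·ln((1+r)/(1−r)) = ½·ln(1.7778) = 0.2877.
n = ((z_{α/2} + z_β)/C)² + 3.
(1.645 + 0.842) / 0.2877 = 2.487 / 0.2877 = 8.644.
n = 8.644² + 3 = 74.73 + 3 = 77.7.
Round up.

n = 78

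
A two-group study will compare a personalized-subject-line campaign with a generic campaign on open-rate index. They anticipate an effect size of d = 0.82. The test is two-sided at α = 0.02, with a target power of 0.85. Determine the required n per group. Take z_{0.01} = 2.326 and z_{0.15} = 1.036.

For two independent groups with equal n: n = 2·((z_{α/2} + z_β) / d)².
z_{α/2} + z_β = 2.326 + 1.036 = 3.362.
n = 2 × (3.362 / 0.82)² = 2 × 4.100² = 2 × 16.81 = 33.6.
Round up to the next whole participant.

n = 34 per group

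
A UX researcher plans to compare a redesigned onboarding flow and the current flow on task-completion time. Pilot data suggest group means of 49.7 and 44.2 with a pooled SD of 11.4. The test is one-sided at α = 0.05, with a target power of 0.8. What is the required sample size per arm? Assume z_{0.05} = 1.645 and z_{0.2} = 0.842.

Cohen's d = |M₁ − M₂| / SD_pooled = |49.7 − 44.2| / 11.4 = 5.5 / 11.4 = 0.482.
For two independent groups with equal n: n = 2·((z_{α} + z_β) / d)².
z_{α} + z_β = 1.645 + 0.842 = 2.487.
n = 2 × (2.487 / 0.482)² = 2 × 5.160² = 2 × 26.62 = 53.2.
Round up to the next whole participant.

n = 54 per group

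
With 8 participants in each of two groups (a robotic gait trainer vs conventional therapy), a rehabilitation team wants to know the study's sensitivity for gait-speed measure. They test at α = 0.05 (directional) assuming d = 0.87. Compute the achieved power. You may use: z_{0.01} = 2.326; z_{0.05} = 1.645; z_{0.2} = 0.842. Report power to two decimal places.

For two equal groups, power = Φ(d·√(n/2) − z_{α}).
d·√(n/2) = 0.87 × √(8/2) = 0.87 × 2.000 = 1.740.
z_β = 1.740 − 1.645 = 0.095.
Power = Φ(0.095) = 0.538.

power ≈ 0.54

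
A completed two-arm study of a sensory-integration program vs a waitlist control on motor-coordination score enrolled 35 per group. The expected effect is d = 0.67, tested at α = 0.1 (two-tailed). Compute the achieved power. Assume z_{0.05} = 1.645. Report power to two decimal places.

power ≈ 0.88

For two equal groups, power = Φ(d·√(n/2) − z_{α/2}).
d·√(n/2) = 0.67 × √(35/2) = 0.67 × 4.183 = 2.803.
z_β = 2.803 − 1.645 = 1.158.
Power = Φ(1.158) = 0.877.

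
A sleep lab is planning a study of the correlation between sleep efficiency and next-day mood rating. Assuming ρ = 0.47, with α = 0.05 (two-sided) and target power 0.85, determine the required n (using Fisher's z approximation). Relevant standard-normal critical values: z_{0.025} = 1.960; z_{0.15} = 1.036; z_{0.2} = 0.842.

n = 38

Fisher's z: C = ½·ln((1+r)/(1−r)) = ½·ln(2.7736) = 0.5101.
n = ((z_{α/2} + z_β)/C)² + 3.
(1.960 + 1.036) / 0.5101 = 2.996 / 0.5101 = 5.873.
n = 5.873² + 3 = 34.50 + 3 = 37.5.
Round up.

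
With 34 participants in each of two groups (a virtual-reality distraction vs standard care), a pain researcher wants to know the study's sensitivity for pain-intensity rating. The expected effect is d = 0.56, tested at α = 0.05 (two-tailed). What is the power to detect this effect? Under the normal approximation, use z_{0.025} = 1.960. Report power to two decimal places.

power ≈ 0.64

For two equal groups, power = Φ(d·√(n/2) − z_{α/2}).
d·√(n/2) = 0.56 × √(34/2) = 0.56 × 4.123 = 2.309.
z_β = 2.309 − 1.960 = 0.349.
Power = Φ(0.349) = 0.636.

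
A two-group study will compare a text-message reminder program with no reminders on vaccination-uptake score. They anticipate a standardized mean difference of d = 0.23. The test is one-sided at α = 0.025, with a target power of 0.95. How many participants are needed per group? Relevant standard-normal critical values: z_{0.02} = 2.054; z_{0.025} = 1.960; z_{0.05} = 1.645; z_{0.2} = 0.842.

n = 492 per group

For two independent groups with equal n: n = 2·((z_{α} + z_β) / d)².
z_{α} + z_β = 1.960 + 1.645 = 3.605.
n = 2 × (3.605 / 0.23)² = 2 × 15.674² = 2 × 245.67 = 491.3.
Round up to the next whole participant.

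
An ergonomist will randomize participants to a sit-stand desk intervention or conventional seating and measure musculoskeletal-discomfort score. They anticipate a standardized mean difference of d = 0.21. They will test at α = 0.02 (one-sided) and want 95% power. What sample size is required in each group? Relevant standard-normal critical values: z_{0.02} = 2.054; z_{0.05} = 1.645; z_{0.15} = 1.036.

n = 621 per group

For two independent groups with equal n: n = 2·((z_{α} + z_β) / d)².
z_{α} + z_β = 2.054 + 1.645 = 3.699.
n = 2 × (3.699 / 0.21)² = 2 × 17.614² = 2 × 310.26 = 620.5.
Round up to the next whole participant.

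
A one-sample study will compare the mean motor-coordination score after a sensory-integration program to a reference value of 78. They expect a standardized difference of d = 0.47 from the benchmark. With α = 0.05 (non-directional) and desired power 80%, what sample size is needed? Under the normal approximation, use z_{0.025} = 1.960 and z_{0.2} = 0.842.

n = 36

For a one-sample test: n = ((z_{α/2} + z_β) / d)².
z_{α/2} + z_β = 1.960 + 0.842 = 2.802.
n = (2.802 / 0.47)² = 5.962² = 35.54.
Round up.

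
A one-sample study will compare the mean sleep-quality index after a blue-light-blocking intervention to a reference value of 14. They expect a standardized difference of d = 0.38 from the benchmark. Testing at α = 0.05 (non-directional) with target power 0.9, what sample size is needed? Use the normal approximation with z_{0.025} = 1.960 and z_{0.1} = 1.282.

n = 73

For a one-sample test: n = ((z_{α/2} + z_β) / d)².
z_{α/2} + z_β = 1.960 + 1.282 = 3.242.
n = (3.242 / 0.38)² = 8.532² = 72.79.
Round up.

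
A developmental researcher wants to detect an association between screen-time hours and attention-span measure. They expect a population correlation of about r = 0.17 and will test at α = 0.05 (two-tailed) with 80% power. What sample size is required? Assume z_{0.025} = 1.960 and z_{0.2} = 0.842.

Fisher's z: C = ½·ln((1+r)/(1−r)) = ½·ln(1.4096) = 0.1717.
n = ((z_{α/2} + z_β)/C)² + 3.
(1.960 + 0.842) / 0.1717 = 2.802 / 0.1717 = 16.319.
n = 16.319² + 3 = 266.32 + 3 = 269.3.
Round up.

n = 270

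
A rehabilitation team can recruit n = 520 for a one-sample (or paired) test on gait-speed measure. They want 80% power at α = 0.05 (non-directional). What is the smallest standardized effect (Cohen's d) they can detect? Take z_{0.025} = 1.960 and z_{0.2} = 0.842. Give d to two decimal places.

d_min ≈ 0.12

For a single sample (or paired design) of n = 520: d_min = (z_{α/2} + z_β)/√n.
z-sum = 1.960 + 0.842 = 2.802.
d_min = 2.802 / √520 = 2.802 / 22.804 = 0.123.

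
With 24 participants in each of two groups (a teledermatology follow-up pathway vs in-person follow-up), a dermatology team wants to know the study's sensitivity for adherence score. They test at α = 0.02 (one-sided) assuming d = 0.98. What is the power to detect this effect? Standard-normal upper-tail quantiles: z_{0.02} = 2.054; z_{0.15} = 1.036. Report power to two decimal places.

power ≈ 0.91

For two equal groups, power = Φ(d·√(n/2) − z_{α}).
d·√(n/2) = 0.98 × √(24/2) = 0.98 × 3.464 = 3.395.
z_β = 3.395 − 2.054 = 1.341.
Power = Φ(1.341) = 0.910.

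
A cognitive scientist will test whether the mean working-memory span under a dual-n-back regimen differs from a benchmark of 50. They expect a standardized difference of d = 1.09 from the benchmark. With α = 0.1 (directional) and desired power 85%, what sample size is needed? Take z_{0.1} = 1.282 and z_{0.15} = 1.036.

For a one-sample test: n = ((z_{α} + z_β) / d)².
z_{α} + z_β = 1.282 + 1.036 = 2.318.
n = (2.318 / 1.09)² = 2.127² = 4.52.
Round up.

n = 5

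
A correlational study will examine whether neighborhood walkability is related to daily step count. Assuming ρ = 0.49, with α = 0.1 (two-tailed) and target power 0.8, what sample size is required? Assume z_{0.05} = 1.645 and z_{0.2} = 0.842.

n = 25

Fisher's z: C = ½·ln((1+r)/(1−r)) = ½·ln(2.9216) = 0.5361.
n = ((z_{α/2} + z_β)/C)² + 3.
(1.645 + 0.842) / 0.5361 = 2.487 / 0.5361 = 4.639.
n = 4.639² + 3 = 21.52 + 3 = 24.5.
Round up.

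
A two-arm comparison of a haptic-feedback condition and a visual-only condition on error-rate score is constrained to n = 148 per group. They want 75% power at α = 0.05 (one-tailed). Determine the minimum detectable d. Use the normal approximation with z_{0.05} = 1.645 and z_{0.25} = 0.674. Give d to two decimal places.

d_min ≈ 0.27

For two independent groups of n = 148 each: d_min = (z_{α} + z_β)·√(2/n).
z-sum = 1.645 + 0.674 = 2.319.
d_min = 2.319 × √(2/148) = 2.319 × 0.1162 = 0.270.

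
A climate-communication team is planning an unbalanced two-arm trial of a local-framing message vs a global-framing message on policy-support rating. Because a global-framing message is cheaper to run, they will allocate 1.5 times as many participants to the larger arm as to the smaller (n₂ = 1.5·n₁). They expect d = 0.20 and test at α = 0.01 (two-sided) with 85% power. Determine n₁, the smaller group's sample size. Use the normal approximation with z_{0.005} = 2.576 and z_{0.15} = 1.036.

n₁ = 544

With allocation ratio k = n₂/n₁ = 1.5, Var(x̄₁−x̄₂) = σ²(1/n₁ + 1/(k·n₁)) = σ²·(k+1)/(k·n₁).
So n₁ = (1 + 1/k)·((z_{α/2} + z_β)/d)² = 1.667 × (3.612/0.20)².
n₁ = 1.667 × 326.16 = 543.6.
Round up: n₁ = 544, giving n₂ = 1.5 × 544 = 816.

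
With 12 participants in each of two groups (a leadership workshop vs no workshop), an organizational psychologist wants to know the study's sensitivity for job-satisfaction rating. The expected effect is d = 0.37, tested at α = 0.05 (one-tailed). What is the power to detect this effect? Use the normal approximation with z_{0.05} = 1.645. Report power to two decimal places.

For two equal groups, power = Φ(d·√(n/2) − z_{α}).
d·√(n/2) = 0.37 × √(12/2) = 0.37 × 2.449 = 0.906.
z_β = 0.906 − 1.645 = -0.739.
Power = Φ(-0.739) = 0.230.

power ≈ 0.23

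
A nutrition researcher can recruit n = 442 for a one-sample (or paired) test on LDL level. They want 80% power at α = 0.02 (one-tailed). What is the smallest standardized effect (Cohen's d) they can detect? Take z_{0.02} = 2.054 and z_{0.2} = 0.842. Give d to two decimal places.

For a single sample (or paired design) of n = 442: d_min = (z_{α} + z_β)/√n.
z-sum = 2.054 + 0.842 = 2.896.
d_min = 2.896 / √442 = 2.896 / 21.024 = 0.138.

d_min ≈ 0.14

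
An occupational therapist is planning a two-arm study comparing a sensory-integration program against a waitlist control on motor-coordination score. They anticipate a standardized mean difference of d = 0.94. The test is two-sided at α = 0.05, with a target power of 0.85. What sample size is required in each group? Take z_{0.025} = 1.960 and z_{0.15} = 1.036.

For two independent groups with equal n: n = 2·((z_{α/2} + z_β) / d)².
z_{α/2} + z_β = 1.960 + 1.036 = 2.996.
n = 2 × (2.996 / 0.94)² = 2 × 3.187² = 2 × 10.16 = 20.3.
Round up to the next whole participant.

n = 21 per group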